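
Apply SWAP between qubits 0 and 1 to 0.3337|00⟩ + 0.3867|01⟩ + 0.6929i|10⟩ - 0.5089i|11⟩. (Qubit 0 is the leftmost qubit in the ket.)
0.3337|00⟩ + 0.6929i|01⟩ + 0.3867|10⟩ - 0.5089i|11⟩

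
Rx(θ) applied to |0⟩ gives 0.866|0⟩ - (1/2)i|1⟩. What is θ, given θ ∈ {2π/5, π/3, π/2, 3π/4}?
π/3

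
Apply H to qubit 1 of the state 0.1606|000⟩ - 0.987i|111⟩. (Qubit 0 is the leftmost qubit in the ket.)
0.1136|000⟩ + 0.1136|010⟩ - 0.6979i|101⟩ + 0.6979i|111⟩

H on qubit 1 mixes each pair of kets that differ only in qubit 1: amplitudes (a, b) of (|…0…⟩, |…1…⟩) become ((a + b)/√2, (a − b)/√2). Kets absent from the input have amplitude 0.
(|000⟩, |010⟩): (a, b) = (0.1606, 0) → (0.1136, 0.1136)
(|101⟩, |111⟩): (a, b) = (0, -0.987i) → (-0.6979i, 0.6979i)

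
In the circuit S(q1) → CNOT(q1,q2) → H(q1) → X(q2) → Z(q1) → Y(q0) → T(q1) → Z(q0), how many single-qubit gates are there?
7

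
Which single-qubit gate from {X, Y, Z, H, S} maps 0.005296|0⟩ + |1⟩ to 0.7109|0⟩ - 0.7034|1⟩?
H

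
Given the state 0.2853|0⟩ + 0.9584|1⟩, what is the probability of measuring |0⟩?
0.0814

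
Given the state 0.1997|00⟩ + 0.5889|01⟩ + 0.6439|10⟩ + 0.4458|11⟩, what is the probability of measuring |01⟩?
0.3468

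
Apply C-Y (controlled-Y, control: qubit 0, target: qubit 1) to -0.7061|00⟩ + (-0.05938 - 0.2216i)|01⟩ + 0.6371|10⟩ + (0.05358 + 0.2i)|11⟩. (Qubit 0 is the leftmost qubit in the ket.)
-0.7061|00⟩ + (-0.05938 - 0.2216i)|01⟩ + (0.2 - 0.05358i)|10⟩ + 0.6371i|11⟩

C-Y leaves the control-|0⟩ kets |00⟩, |01⟩ unchanged and applies Y to qubit 1 on the control-|1⟩ pair (|10⟩, |11⟩).
Y = [[0, -i], [i, 0]].
With a = amp(|10⟩) = 0.6371 and b = amp(|11⟩) = (0.05358 + 0.2i):
new amp(|10⟩) = (-i)·b = (0.2 - 0.05358i)
new amp(|11⟩) = (i)·a = 0.6371i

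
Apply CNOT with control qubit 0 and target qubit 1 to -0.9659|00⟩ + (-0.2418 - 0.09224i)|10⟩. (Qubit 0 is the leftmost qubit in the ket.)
-0.9659|00⟩ + (-0.2418 - 0.09224i)|11⟩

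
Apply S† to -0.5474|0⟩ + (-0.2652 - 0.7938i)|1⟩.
-0.5474|0⟩ + (-0.7938 + 0.2652i)|1⟩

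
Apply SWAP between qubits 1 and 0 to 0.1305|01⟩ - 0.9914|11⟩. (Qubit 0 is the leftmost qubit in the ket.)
0.1305|10⟩ - 0.9914|11⟩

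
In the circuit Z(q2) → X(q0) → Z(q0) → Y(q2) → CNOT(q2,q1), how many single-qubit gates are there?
4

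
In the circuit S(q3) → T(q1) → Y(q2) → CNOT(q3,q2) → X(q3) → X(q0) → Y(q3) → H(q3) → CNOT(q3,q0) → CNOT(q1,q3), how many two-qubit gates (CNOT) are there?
3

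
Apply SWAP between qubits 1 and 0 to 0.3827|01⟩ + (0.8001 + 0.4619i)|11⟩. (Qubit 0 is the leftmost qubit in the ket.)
0.3827|10⟩ + (0.8001 + 0.4619i)|11⟩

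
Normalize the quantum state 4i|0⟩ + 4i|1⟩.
(1/√2)i|0⟩ + (1/√2)i|1⟩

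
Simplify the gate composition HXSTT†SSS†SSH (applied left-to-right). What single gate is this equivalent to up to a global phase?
Z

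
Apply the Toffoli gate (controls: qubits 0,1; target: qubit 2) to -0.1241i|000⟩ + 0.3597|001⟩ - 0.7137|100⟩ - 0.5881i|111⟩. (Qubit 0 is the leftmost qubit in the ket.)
-0.1241i|000⟩ + 0.3597|001⟩ - 0.7137|100⟩ - 0.5881i|110⟩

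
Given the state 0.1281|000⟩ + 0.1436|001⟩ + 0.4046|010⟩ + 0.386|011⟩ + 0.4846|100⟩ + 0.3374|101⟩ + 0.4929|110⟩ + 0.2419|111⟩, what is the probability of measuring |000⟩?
0.01641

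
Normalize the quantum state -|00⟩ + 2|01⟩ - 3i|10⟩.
-0.2673|00⟩ + 0.5345|01⟩ - 0.8018i|10⟩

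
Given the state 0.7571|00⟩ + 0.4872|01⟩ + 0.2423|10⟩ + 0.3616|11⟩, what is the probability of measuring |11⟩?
0.1308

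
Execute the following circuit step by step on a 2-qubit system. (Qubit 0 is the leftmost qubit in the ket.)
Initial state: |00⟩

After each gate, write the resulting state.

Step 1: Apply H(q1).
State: 1/√2|00⟩ + 1/√2|01⟩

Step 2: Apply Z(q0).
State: 1/√2|00⟩ + 1/√2|01⟩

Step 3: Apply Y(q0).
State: (1/√2)i|10⟩ + (1/√2)i|11⟩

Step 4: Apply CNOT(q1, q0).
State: (1/√2)i|01⟩ + (1/√2)i|10⟩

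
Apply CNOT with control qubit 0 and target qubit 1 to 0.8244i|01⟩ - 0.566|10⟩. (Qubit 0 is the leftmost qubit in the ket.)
0.8244i|01⟩ - 0.566|11⟩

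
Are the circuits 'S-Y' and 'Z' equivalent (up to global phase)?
No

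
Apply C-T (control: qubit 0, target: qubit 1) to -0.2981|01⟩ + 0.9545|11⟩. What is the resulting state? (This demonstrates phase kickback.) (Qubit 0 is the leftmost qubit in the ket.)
-0.2981|01⟩ + (0.6749 + 0.6749i)|11⟩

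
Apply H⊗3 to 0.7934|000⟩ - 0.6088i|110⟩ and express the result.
(0.2805 - 0.2152i)|000⟩ + (0.2805 - 0.2152i)|001⟩ + (0.2805 + 0.2152i)|010⟩ + (0.2805 + 0.2152i)|011⟩ + (0.2805 + 0.2152i)|100⟩ + (0.2805 + 0.2152i)|101⟩ + (0.2805 - 0.2152i)|110⟩ + (0.2805 - 0.2152i)|111⟩

H⊗3 gives amp(|y⟩) = (1/2√2) Σ_x (−1)^(x·y) amp(|x⟩), where x·y is the number of positions in which both x and y have a 1.
|000⟩: (0.7934 - 0.6088i)/(2√2) = (0.2805 - 0.2152i)
|001⟩: (0.7934 - 0.6088i)/(2√2) = (0.2805 - 0.2152i)
|010⟩: (0.7934 + 0.6088i)/(2√2) = (0.2805 + 0.2152i)
|011⟩: (0.7934 + 0.6088i)/(2√2) = (0.2805 + 0.2152i)
|100⟩: (0.7934 + 0.6088i)/(2√2) = (0.2805 + 0.2152i)
|101⟩: (0.7934 + 0.6088i)/(2√2) = (0.2805 + 0.2152i)
|110⟩: (0.7934 - 0.6088i)/(2√2) = (0.2805 - 0.2152i)
|111⟩: (0.7934 - 0.6088i)/(2√2) = (0.2805 - 0.2152i)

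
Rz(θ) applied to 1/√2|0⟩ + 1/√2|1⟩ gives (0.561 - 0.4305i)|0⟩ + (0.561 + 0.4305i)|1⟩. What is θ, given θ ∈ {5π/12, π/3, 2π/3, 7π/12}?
5π/12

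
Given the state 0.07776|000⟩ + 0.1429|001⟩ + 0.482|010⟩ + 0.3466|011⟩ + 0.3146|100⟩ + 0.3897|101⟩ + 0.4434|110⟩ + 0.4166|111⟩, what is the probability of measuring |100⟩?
0.09897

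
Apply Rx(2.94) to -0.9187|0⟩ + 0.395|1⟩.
(-0.09244 - 0.393i)|0⟩ + (0.03975 + 0.914i)|1⟩

Rx(2.94) = [[cos(θ/2), −i·sin(θ/2)], [−i·sin(θ/2), cos(θ/2)]]; θ = 2.94, cos(θ/2) ≈ 0.100626, sin(θ/2) ≈ 0.994924.
With a = amp(|0⟩) = -0.9187 and b = amp(|1⟩) = 0.395:
new amp(|0⟩) = (0.100626)·a + (-0.994924i)·b = (-0.09244 - 0.393i)
new amp(|1⟩) = (-0.994924i)·a + (0.100626)·b = (0.03975 + 0.914i)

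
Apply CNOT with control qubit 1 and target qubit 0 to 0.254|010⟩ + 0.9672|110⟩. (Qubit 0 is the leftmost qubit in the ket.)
0.9672|010⟩ + 0.254|110⟩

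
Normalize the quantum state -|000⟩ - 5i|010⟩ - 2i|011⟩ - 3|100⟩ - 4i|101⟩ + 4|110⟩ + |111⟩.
-0.1179|000⟩ - 0.5893i|010⟩ - 0.2357i|011⟩ - 1/√8|100⟩ - 0.4714i|101⟩ + 0.4714|110⟩ + 0.1179|111⟩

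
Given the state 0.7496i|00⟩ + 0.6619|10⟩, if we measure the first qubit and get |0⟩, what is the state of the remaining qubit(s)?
i|0⟩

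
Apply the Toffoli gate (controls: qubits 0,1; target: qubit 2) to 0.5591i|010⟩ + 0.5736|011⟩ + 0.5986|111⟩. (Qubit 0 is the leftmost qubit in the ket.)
0.5591i|010⟩ + 0.5736|011⟩ + 0.5986|110⟩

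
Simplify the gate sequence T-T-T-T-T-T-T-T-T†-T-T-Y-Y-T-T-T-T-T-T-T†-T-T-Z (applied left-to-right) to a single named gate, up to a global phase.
Z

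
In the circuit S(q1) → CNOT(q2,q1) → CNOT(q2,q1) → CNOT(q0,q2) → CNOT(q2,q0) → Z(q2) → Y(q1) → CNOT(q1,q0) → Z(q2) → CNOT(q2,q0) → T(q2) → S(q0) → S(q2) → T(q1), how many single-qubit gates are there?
8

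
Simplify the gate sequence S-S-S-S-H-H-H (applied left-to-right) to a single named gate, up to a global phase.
H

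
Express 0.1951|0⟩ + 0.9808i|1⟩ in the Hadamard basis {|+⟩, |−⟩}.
(0.138 + 0.6935i)|+⟩ + (0.138 - 0.6935i)|−⟩

With |ψ⟩ = α|0⟩ + β|1⟩, the Hadamard-basis coefficients are ⟨+|ψ⟩ = (α + β)/√2 and ⟨−|ψ⟩ = (α − β)/√2.
Here α = 0.1951, β = 0.9808i: (α + β)/√2 = (0.138 + 0.6935i), (α − β)/√2 = (0.138 - 0.6935i).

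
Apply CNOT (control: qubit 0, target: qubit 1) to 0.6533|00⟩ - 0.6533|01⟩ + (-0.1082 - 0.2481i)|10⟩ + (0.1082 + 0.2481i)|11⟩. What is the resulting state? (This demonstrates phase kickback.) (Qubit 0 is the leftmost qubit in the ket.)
0.6533|00⟩ - 0.6533|01⟩ + (0.1082 + 0.2481i)|10⟩ + (-0.1082 - 0.2481i)|11⟩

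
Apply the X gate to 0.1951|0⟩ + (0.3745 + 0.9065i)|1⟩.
(0.3745 + 0.9065i)|0⟩ + 0.1951|1⟩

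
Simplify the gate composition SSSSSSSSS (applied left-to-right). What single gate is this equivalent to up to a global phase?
S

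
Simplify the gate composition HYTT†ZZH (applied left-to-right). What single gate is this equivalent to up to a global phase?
Y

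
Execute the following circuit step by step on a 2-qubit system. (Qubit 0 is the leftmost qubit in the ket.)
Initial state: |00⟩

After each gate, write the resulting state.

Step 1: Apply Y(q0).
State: i|10⟩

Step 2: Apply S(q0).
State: -|10⟩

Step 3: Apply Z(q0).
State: |10⟩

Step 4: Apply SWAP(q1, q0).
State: |01⟩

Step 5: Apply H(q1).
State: 1/√2|00⟩ - 1/√2|01⟩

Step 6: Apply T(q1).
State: 1/√2|00⟩ + (-1/2 - (1/2)i)|01⟩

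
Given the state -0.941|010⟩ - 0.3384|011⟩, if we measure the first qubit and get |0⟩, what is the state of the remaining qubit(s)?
-0.941|10⟩ - 0.3384|11⟩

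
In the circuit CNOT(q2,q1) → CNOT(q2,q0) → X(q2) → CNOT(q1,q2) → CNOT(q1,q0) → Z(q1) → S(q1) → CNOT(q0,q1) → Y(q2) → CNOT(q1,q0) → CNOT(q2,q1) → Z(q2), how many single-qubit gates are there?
5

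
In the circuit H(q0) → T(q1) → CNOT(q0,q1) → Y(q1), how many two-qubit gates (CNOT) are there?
1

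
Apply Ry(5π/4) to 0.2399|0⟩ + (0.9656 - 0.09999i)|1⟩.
(-0.9839 + 0.09238i)|0⟩ + (-0.1479 + 0.03826i)|1⟩

Ry(5π/4) = [[cos(θ/2), −sin(θ/2)], [sin(θ/2), cos(θ/2)]]; θ = 5π/4, cos(θ/2) ≈ -0.382683, sin(θ/2) ≈ 0.92388.
With a = amp(|0⟩) = 0.2399 and b = amp(|1⟩) = (0.9656 - 0.09999i):
new amp(|0⟩) = (-0.382683)·a + (-0.92388)·b = (-0.9839 + 0.09238i)
new amp(|1⟩) = (0.92388)·a + (-0.382683)·b = (-0.1479 + 0.03826i)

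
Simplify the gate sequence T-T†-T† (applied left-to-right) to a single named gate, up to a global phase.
T†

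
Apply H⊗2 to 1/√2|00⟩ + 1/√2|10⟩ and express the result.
1/√2|00⟩ + 1/√2|01⟩

H⊗2 gives amp(|y⟩) = (1/2) Σ_x (−1)^(x·y) amp(|x⟩), where x·y is the number of positions in which both x and y have a 1.
|00⟩: (1/√2 + 1/√2)/2 = 1/√2
|01⟩: (1/√2 + 1/√2)/2 = 1/√2
|10⟩: (1/√2 - 1/√2)/2 = 0
|11⟩: (1/√2 - 1/√2)/2 = 0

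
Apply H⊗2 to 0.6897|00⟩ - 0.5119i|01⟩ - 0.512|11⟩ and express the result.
(0.08885 - 0.256i)|00⟩ + (0.6009 + 0.256i)|01⟩ + (0.6009 - 0.256i)|10⟩ + (0.08885 + 0.256i)|11⟩

H⊗2 gives amp(|y⟩) = (1/2) Σ_x (−1)^(x·y) amp(|x⟩), where x·y is the number of positions in which both x and y have a 1.
|00⟩: (0.6897 - 0.5119i - 0.512)/2 = (0.08885 - 0.256i)
|01⟩: (0.6897 + 0.5119i + 0.512)/2 = (0.6009 + 0.256i)
|10⟩: (0.6897 - 0.5119i + 0.512)/2 = (0.6009 - 0.256i)
|11⟩: (0.6897 + 0.5119i - 0.512)/2 = (0.08885 + 0.256i)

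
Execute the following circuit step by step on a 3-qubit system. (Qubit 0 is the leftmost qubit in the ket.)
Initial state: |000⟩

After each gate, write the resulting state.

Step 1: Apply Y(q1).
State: i|010⟩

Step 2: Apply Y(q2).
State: -|011⟩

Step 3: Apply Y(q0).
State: -i|111⟩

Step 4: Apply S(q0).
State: |111⟩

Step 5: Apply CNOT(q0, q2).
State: |110⟩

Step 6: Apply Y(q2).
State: i|111⟩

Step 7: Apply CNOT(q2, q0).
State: i|011⟩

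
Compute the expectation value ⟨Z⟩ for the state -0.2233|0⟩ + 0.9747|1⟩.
-0.9002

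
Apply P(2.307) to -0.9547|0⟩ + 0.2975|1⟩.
-0.9547|0⟩ + (-0.1998 + 0.2205i)|1⟩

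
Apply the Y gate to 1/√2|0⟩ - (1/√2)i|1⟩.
-1/√2|0⟩ + (1/√2)i|1⟩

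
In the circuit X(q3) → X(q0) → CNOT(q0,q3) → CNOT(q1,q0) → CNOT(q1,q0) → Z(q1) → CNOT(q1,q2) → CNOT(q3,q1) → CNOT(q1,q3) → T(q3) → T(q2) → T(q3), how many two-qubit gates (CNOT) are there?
6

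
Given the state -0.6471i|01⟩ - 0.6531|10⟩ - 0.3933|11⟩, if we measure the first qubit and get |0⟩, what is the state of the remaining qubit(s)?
-i|1⟩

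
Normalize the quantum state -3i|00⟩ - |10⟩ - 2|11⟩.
-0.8018i|00⟩ - 0.2673|10⟩ - 0.5345|11⟩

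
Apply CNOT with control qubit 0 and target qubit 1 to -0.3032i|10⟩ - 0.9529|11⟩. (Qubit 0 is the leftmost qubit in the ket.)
-0.9529|10⟩ - 0.3032i|11⟩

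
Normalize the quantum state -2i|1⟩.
-i|1⟩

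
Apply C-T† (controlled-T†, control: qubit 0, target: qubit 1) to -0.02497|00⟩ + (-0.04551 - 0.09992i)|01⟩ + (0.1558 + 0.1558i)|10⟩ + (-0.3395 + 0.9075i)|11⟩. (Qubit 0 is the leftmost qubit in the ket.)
-0.02497|00⟩ + (-0.04551 - 0.09992i)|01⟩ + (0.1558 + 0.1558i)|10⟩ + (0.4016 + 0.8818i)|11⟩

C-T† leaves the control-|0⟩ kets |00⟩, |01⟩ unchanged and applies T† to qubit 1 on the control-|1⟩ pair (|10⟩, |11⟩).
T† = [[1, 0], [0, (1/√2 - (1/√2)i)]].
With a = amp(|10⟩) = (0.1558 + 0.1558i) and b = amp(|11⟩) = (-0.3395 + 0.9075i):
new amp(|10⟩) = (1)·a = (0.1558 + 0.1558i)
new amp(|11⟩) = (1/√2 - (1/√2)i)·b = (0.4016 + 0.8818i)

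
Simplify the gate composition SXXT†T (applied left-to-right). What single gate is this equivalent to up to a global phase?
S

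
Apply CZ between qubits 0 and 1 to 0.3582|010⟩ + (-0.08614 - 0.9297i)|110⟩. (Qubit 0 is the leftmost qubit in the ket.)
0.3582|010⟩ + (0.08614 + 0.9297i)|110⟩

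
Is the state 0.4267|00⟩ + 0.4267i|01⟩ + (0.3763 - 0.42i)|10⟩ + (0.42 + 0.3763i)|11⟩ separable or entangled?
Separable

Writing the state as a|00⟩ + b|01⟩ + c|10⟩ + d|11⟩, it is a product state iff ad − bc = 0.
Here (a, b, c, d) = (0.4267, 0.4267i, (0.3763 - 0.42i), (0.42 + 0.3763i)): ad − bc = (0.4267)(0.42 + 0.3763i) − (0.4267i)(0.3763 - 0.42i) = 0, so the state is separable.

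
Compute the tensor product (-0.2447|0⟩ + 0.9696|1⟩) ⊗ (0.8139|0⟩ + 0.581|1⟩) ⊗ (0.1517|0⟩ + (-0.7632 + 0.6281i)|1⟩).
-0.03021|000⟩ + (0.152 - 0.1251i)|001⟩ - 0.02157|010⟩ + (0.1085 - 0.0893i)|011⟩ + 0.1197|100⟩ + (-0.6023 + 0.4957i)|101⟩ + 0.08546|110⟩ + (-0.4299 + 0.3538i)|111⟩

amp(|b₁b₂…⟩) = product of the factor amplitudes for bits b₁, b₂, …; only kets whose every factor amplitude is nonzero survive.
|000⟩: (-0.2447)(0.8139)(0.1517) = -0.03021
|001⟩: (-0.2447)(0.8139)(-0.7632 + 0.6281i) = (0.152 - 0.1251i)
|010⟩: (-0.2447)(0.581)(0.1517) = -0.02157
|011⟩: (-0.2447)(0.581)(-0.7632 + 0.6281i) = (0.1085 - 0.0893i)
|100⟩: (0.9696)(0.8139)(0.1517) = 0.1197
|101⟩: (0.9696)(0.8139)(-0.7632 + 0.6281i) = (-0.6023 + 0.4957i)
|110⟩: (0.9696)(0.581)(0.1517) = 0.08546
|111⟩: (0.9696)(0.581)(-0.7632 + 0.6281i) = (-0.4299 + 0.3538i)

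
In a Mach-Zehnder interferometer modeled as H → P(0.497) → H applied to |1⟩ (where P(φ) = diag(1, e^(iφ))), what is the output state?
(0.06049 - 0.2384i)|0⟩ + (0.9395 + 0.2384i)|1⟩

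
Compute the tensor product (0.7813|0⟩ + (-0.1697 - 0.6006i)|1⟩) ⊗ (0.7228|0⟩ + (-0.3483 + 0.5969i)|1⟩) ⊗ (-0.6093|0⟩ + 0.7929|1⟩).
-0.3441|000⟩ + 0.4478|001⟩ + (0.1658 - 0.2842i)|010⟩ + (-0.2158 + 0.3698i)|011⟩ + (0.07474 + 0.2645i)|100⟩ + (-0.09726 - 0.3442i)|101⟩ + (-0.2544 - 0.06574i)|110⟩ + (0.3311 + 0.08555i)|111⟩

amp(|b₁b₂…⟩) = product of the factor amplitudes for bits b₁, b₂, …; only kets whose every factor amplitude is nonzero survive.
|000⟩: (0.7813)(0.7228)(-0.6093) = -0.3441
|001⟩: (0.7813)(0.7228)(0.7929) = 0.4478
|010⟩: (0.7813)(-0.3483 + 0.5969i)(-0.6093) = (0.1658 - 0.2842i)
|011⟩: (0.7813)(-0.3483 + 0.5969i)(0.7929) = (-0.2158 + 0.3698i)
|100⟩: (-0.1697 - 0.6006i)(0.7228)(-0.6093) = (0.07474 + 0.2645i)
|101⟩: (-0.1697 - 0.6006i)(0.7228)(0.7929) = (-0.09726 - 0.3442i)
|110⟩: (-0.1697 - 0.6006i)(-0.3483 + 0.5969i)(-0.6093) = (-0.2544 - 0.06574i)
|111⟩: (-0.1697 - 0.6006i)(-0.3483 + 0.5969i)(0.7929) = (0.3311 + 0.08555i)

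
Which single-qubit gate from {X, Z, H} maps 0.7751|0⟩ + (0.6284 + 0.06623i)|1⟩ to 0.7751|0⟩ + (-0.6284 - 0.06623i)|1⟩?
Z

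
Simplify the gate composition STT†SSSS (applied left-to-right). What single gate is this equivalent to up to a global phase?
S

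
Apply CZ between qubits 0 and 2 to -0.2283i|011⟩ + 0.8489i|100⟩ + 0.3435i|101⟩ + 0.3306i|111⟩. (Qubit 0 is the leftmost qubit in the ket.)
-0.2283i|011⟩ + 0.8489i|100⟩ - 0.3435i|101⟩ - 0.3306i|111⟩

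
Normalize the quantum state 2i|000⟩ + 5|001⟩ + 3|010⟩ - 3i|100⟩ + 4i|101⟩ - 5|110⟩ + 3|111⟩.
0.2031i|000⟩ + 0.5077|001⟩ + 0.3046|010⟩ - 0.3046i|100⟩ + 0.4061i|101⟩ - 0.5077|110⟩ + 0.3046|111⟩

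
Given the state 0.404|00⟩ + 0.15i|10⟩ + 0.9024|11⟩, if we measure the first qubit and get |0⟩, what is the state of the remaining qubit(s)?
|0⟩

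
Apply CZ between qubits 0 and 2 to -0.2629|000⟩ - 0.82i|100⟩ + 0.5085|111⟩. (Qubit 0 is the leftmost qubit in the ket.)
-0.2629|000⟩ - 0.82i|100⟩ - 0.5085|111⟩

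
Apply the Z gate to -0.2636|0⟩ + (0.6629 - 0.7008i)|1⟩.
-0.2636|0⟩ + (-0.6629 + 0.7008i)|1⟩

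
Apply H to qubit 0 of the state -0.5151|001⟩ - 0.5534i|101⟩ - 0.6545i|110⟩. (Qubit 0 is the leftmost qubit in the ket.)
(-0.3642 - 0.3913i)|001⟩ - 0.4628i|010⟩ + (-0.3642 + 0.3913i)|101⟩ + 0.4628i|110⟩

H on qubit 0 mixes each pair of kets that differ only in qubit 0: amplitudes (a, b) of (|…0…⟩, |…1…⟩) become ((a + b)/√2, (a − b)/√2). Kets absent from the input have amplitude 0.
(|001⟩, |101⟩): (a, b) = (-0.5151, -0.5534i) → ((-0.3642 - 0.3913i), (-0.3642 + 0.3913i))
(|010⟩, |110⟩): (a, b) = (0, -0.6545i) → (-0.4628i, 0.4628i)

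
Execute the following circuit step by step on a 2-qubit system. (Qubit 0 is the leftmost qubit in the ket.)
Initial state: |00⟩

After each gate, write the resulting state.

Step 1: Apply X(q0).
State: |10⟩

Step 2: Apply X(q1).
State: |11⟩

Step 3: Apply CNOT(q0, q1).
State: |10⟩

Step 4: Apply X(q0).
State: |00⟩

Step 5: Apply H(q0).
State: 1/√2|00⟩ + 1/√2|10⟩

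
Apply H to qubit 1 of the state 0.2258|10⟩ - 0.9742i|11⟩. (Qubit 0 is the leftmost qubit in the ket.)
(0.1597 - 0.6889i)|10⟩ + (0.1597 + 0.6889i)|11⟩

H on qubit 1 mixes each pair of kets that differ only in qubit 1: amplitudes (a, b) of (|…0…⟩, |…1…⟩) become ((a + b)/√2, (a − b)/√2). Kets absent from the input have amplitude 0.
(|10⟩, |11⟩): (a, b) = (0.2258, -0.9742i) → ((0.1597 - 0.6889i), (0.1597 + 0.6889i))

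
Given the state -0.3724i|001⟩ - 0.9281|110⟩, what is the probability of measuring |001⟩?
0.1387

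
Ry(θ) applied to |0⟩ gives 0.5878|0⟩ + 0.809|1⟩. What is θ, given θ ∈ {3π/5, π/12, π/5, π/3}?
3π/5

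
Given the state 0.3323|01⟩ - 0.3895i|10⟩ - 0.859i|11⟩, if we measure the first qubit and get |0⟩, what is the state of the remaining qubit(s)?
|1⟩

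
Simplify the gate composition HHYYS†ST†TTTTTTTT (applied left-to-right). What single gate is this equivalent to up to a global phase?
T†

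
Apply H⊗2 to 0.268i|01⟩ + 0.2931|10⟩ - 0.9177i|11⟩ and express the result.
(0.1466 - 0.3249i)|00⟩ + (0.1466 + 0.3249i)|01⟩ + (-0.1466 + 0.5929i)|10⟩ + (-0.1466 - 0.5929i)|11⟩

H⊗2 gives amp(|y⟩) = (1/2) Σ_x (−1)^(x·y) amp(|x⟩), where x·y is the number of positions in which both x and y have a 1.
|00⟩: (0.268i + 0.2931 - 0.9177i)/2 = (0.1466 - 0.3249i)
|01⟩: (-0.268i + 0.2931 + 0.9177i)/2 = (0.1466 + 0.3249i)
|10⟩: (0.268i - 0.2931 + 0.9177i)/2 = (-0.1466 + 0.5929i)
|11⟩: (-0.268i - 0.2931 - 0.9177i)/2 = (-0.1466 - 0.5929i)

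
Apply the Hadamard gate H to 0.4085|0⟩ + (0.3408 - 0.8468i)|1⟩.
(0.5298 - 0.5988i)|0⟩ + (0.04787 + 0.5988i)|1⟩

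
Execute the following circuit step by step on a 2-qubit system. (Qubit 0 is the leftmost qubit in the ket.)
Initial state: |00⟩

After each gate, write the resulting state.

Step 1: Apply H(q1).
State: 1/√2|00⟩ + 1/√2|01⟩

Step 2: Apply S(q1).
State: 1/√2|00⟩ + (1/√2)i|01⟩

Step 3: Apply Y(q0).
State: (1/√2)i|10⟩ - 1/√2|11⟩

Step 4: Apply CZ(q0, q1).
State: (1/√2)i|10⟩ + 1/√2|11⟩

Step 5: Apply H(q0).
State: (1/2)i|00⟩ + 1/2|01⟩ - (1/2)i|10⟩ - 1/2|11⟩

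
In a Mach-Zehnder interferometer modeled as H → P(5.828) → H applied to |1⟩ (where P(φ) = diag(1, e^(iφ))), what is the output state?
(0.05091 + 0.2198i)|0⟩ + (0.9491 - 0.2198i)|1⟩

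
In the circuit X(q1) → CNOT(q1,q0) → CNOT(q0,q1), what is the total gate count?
3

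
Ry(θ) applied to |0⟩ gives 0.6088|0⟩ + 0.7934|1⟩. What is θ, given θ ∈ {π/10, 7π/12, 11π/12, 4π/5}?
7π/12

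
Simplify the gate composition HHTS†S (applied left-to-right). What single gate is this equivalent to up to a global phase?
T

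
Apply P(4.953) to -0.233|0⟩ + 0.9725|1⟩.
-0.233|0⟩ + (0.2317 - 0.9445i)|1⟩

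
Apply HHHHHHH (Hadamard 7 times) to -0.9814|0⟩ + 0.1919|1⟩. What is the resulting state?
-0.5583|0⟩ - 0.8296|1⟩

H² = I, so H^7 = H: a single Hadamard. With (a, b) = (-0.9814, 0.1919), H gives ((a + b)/√2, (a − b)/√2) = (-0.5583, -0.8296).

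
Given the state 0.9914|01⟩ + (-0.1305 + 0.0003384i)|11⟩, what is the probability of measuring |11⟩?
0.01703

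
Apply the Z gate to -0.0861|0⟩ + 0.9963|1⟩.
-0.0861|0⟩ - 0.9963|1⟩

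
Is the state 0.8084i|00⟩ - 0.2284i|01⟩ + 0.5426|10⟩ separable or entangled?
Entangled

Writing the state as a|00⟩ + b|01⟩ + c|10⟩ + d|11⟩, it is a product state iff ad − bc = 0.
Here (a, b, c, d) = (0.8084i, -0.2284i, 0.5426, 0): ad − bc = (0.8084i)(0) − (-0.2284i)(0.5426) = 0.1239i ≠ 0, so the state is entangled.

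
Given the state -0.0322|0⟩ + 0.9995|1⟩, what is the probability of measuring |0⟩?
0.001037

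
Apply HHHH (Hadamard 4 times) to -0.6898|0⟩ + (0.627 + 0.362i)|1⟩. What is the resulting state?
-0.6898|0⟩ + (0.627 + 0.362i)|1⟩

H² = I, so an even number of Hadamards cancels: H^4 = I and the state is unchanged.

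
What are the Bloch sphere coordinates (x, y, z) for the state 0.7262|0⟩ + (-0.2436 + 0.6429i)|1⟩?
(-0.3538, 0.9337, 0.05471)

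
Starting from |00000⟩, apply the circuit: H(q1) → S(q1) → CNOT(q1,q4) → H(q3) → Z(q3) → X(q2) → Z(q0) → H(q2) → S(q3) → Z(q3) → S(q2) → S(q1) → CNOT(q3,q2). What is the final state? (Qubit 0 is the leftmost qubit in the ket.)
1/√8|00000⟩ + 1/√8|00010⟩ - (1/√8)i|00100⟩ + (1/√8)i|00110⟩ - 1/√8|01001⟩ - 1/√8|01011⟩ + (1/√8)i|01101⟩ - (1/√8)i|01111⟩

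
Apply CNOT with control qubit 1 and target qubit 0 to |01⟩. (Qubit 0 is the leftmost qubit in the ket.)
|11⟩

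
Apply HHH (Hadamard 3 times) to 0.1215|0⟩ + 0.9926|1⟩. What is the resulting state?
0.7878|0⟩ - 0.616|1⟩

H² = I, so H^3 = H: a single Hadamard. With (a, b) = (0.1215, 0.9926), H gives ((a + b)/√2, (a − b)/√2) = (0.7878, -0.616).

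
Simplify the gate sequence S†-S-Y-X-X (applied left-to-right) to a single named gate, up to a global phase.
Y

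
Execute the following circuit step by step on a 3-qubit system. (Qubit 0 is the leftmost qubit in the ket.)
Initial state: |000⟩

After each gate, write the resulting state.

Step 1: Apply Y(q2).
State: i|001⟩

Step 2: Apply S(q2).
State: -|001⟩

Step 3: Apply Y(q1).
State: -i|011⟩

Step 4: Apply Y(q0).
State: |111⟩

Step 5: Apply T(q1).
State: (1/√2 + (1/√2)i)|111⟩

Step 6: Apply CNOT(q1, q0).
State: (1/√2 + (1/√2)i)|011⟩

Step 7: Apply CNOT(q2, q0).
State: (1/√2 + (1/√2)i)|111⟩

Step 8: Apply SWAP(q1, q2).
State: (1/√2 + (1/√2)i)|111⟩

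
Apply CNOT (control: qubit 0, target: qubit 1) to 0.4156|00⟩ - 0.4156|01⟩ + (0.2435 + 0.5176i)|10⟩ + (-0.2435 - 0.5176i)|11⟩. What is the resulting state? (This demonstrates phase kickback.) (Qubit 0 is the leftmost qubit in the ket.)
0.4156|00⟩ - 0.4156|01⟩ + (-0.2435 - 0.5176i)|10⟩ + (0.2435 + 0.5176i)|11⟩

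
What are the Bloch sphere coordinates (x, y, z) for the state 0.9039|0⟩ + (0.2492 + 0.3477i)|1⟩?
(0.4505, 0.6286, 0.634)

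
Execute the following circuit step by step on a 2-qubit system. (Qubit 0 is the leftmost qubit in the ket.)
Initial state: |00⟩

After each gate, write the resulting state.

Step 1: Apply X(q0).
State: |10⟩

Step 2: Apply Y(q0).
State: -i|00⟩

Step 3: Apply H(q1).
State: -(1/√2)i|00⟩ - (1/√2)i|01⟩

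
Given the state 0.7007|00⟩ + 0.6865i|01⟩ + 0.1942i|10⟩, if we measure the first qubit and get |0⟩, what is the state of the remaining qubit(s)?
0.7143|0⟩ + 0.6998i|1⟩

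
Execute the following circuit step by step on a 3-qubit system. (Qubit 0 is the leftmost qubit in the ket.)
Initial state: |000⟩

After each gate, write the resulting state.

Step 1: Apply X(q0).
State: |100⟩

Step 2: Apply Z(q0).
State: -|100⟩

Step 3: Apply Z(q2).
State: -|100⟩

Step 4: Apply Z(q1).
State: -|100⟩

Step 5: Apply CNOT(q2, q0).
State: -|100⟩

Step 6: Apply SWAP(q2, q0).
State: -|001⟩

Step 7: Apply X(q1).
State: -|011⟩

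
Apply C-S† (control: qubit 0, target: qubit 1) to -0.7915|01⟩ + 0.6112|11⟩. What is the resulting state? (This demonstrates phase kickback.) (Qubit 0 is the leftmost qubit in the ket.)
-0.7915|01⟩ - 0.6112i|11⟩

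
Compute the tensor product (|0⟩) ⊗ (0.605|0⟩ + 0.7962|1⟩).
0.605|00⟩ + 0.7962|01⟩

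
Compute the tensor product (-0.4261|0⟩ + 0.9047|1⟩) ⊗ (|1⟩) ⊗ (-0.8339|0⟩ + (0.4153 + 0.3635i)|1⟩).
0.3553|010⟩ + (-0.177 - 0.1549i)|011⟩ - 0.7544|110⟩ + (0.3757 + 0.3289i)|111⟩

amp(|b₁b₂…⟩) = product of the factor amplitudes for bits b₁, b₂, …; only kets whose every factor amplitude is nonzero survive.
|010⟩: (-0.4261)(1)(-0.8339) = 0.3553
|011⟩: (-0.4261)(1)(0.4153 + 0.3635i) = (-0.177 - 0.1549i)
|110⟩: (0.9047)(1)(-0.8339) = -0.7544
|111⟩: (0.9047)(1)(0.4153 + 0.3635i) = (0.3757 + 0.3289i)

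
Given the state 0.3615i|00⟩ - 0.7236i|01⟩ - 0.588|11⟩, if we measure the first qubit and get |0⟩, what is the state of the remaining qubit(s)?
0.4469i|0⟩ - 0.8946i|1⟩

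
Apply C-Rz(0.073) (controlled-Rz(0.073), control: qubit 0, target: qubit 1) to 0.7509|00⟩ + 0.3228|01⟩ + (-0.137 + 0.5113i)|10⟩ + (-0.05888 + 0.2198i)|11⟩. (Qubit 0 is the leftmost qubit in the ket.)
0.7509|00⟩ + 0.3228|01⟩ + (-0.1183 + 0.516i)|10⟩ + (-0.06686 + 0.2175i)|11⟩

C-Rz(0.073) leaves the control-|0⟩ kets |00⟩, |01⟩ unchanged and applies Rz(0.073) to qubit 1 on the control-|1⟩ pair (|10⟩, |11⟩).
Rz(0.073) = [[e^(−iθ/2), 0], [0, e^(iθ/2)]] with e^(±iθ/2) = cos(θ/2) ± i·sin(θ/2); θ = 0.073, cos(θ/2) ≈ 0.999334, sin(θ/2) ≈ 0.0364919.
With a = amp(|10⟩) = (-0.137 + 0.5113i) and b = amp(|11⟩) = (-0.05888 + 0.2198i):
new amp(|10⟩) = (0.999334 - 0.0364919i)·a = (-0.1183 + 0.516i)
new amp(|11⟩) = (0.999334 + 0.0364919i)·b = (-0.06686 + 0.2175i)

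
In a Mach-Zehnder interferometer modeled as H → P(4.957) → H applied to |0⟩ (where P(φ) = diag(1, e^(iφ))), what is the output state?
(0.6211 - 0.4851i)|0⟩ + (0.3789 + 0.4851i)|1⟩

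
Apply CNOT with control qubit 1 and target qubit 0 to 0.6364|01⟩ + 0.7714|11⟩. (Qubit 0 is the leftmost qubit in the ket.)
0.7714|01⟩ + 0.6364|11⟩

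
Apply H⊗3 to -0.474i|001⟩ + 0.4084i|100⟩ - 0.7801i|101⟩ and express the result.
-0.299i|000⟩ + 0.5878i|001⟩ - 0.299i|010⟩ + 0.5878i|011⟩ - 0.03617i|100⟩ - 0.2526i|101⟩ - 0.03617i|110⟩ - 0.2526i|111⟩

H⊗3 gives amp(|y⟩) = (1/2√2) Σ_x (−1)^(x·y) amp(|x⟩), where x·y is the number of positions in which both x and y have a 1.
|000⟩: (-0.474i + 0.4084i - 0.7801i)/(2√2) = -0.299i
|001⟩: (0.474i + 0.4084i + 0.7801i)/(2√2) = 0.5878i
|010⟩: (-0.474i + 0.4084i - 0.7801i)/(2√2) = -0.299i
|011⟩: (0.474i + 0.4084i + 0.7801i)/(2√2) = 0.5878i
|100⟩: (-0.474i - 0.4084i + 0.7801i)/(2√2) = -0.03617i
|101⟩: (0.474i - 0.4084i - 0.7801i)/(2√2) = -0.2526i
|110⟩: (-0.474i - 0.4084i + 0.7801i)/(2√2) = -0.03617i
|111⟩: (0.474i - 0.4084i - 0.7801i)/(2√2) = -0.2526i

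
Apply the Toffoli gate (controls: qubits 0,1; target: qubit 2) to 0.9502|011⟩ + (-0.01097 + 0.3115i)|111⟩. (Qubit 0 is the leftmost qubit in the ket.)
0.9502|011⟩ + (-0.01097 + 0.3115i)|110⟩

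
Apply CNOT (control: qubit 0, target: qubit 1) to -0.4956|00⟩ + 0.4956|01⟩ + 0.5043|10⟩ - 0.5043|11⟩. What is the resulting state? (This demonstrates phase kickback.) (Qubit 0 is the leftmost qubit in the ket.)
-0.4956|00⟩ + 0.4956|01⟩ - 0.5043|10⟩ + 0.5043|11⟩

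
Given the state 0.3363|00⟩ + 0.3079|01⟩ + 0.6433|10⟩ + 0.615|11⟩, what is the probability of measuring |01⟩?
0.0948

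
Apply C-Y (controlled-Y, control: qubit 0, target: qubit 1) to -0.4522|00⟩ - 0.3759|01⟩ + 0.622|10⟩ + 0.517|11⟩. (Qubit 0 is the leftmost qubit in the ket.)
-0.4522|00⟩ - 0.3759|01⟩ - 0.517i|10⟩ + 0.622i|11⟩

C-Y leaves the control-|0⟩ kets |00⟩, |01⟩ unchanged and applies Y to qubit 1 on the control-|1⟩ pair (|10⟩, |11⟩).
Y = [[0, -i], [i, 0]].
With a = amp(|10⟩) = 0.622 and b = amp(|11⟩) = 0.517:
new amp(|10⟩) = (-i)·b = -0.517i
new amp(|11⟩) = (i)·a = 0.622i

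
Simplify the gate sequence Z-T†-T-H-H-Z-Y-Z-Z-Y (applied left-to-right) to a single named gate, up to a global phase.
I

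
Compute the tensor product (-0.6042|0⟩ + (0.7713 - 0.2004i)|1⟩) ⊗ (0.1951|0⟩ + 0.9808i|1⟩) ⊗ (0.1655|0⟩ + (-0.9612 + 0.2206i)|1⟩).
-0.01951|000⟩ + (0.1133 - 0.026i)|001⟩ - 0.09808i|010⟩ + (0.1307 + 0.5696i)|011⟩ + (0.0249 - 0.006471i)|100⟩ + (-0.136 + 0.07078i)|101⟩ + (0.03253 + 0.1252i)|110⟩ + (-0.3558 - 0.6838i)|111⟩

amp(|b₁b₂…⟩) = product of the factor amplitudes for bits b₁, b₂, …; only kets whose every factor amplitude is nonzero survive.
|000⟩: (-0.6042)(0.1951)(0.1655) = -0.01951
|001⟩: (-0.6042)(0.1951)(-0.9612 + 0.2206i) = (0.1133 - 0.026i)
|010⟩: (-0.6042)(0.9808i)(0.1655) = -0.09808i
|011⟩: (-0.6042)(0.9808i)(-0.9612 + 0.2206i) = (0.1307 + 0.5696i)
|100⟩: (0.7713 - 0.2004i)(0.1951)(0.1655) = (0.0249 - 0.006471i)
|101⟩: (0.7713 - 0.2004i)(0.1951)(-0.9612 + 0.2206i) = (-0.136 + 0.07078i)
|110⟩: (0.7713 - 0.2004i)(0.9808i)(0.1655) = (0.03253 + 0.1252i)
|111⟩: (0.7713 - 0.2004i)(0.9808i)(-0.9612 + 0.2206i) = (-0.3558 - 0.6838i)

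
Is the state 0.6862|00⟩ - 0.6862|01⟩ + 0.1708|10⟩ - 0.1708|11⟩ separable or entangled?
Separable

Writing the state as a|00⟩ + b|01⟩ + c|10⟩ + d|11⟩, it is a product state iff ad − bc = 0.
Here (a, b, c, d) = (0.6862, -0.6862, 0.1708, -0.1708): ad − bc = (0.6862)(-0.1708) − (-0.6862)(0.1708) = 0, so the state is separable.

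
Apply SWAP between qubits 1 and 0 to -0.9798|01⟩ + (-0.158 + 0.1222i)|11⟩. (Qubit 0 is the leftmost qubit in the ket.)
-0.9798|10⟩ + (-0.158 + 0.1222i)|11⟩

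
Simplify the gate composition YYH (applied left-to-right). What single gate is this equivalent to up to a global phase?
H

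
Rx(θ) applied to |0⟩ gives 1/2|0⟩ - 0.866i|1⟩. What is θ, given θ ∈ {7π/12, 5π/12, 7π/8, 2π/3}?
2π/3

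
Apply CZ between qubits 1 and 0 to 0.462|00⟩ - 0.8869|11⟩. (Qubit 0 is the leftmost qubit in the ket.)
0.462|00⟩ + 0.8869|11⟩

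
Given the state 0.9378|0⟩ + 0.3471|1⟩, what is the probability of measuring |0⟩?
0.8795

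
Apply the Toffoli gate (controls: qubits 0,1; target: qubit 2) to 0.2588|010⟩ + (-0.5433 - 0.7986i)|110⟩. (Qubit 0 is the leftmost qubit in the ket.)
0.2588|010⟩ + (-0.5433 - 0.7986i)|111⟩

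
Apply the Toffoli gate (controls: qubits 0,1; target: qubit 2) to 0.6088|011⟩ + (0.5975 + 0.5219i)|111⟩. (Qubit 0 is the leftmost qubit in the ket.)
0.6088|011⟩ + (0.5975 + 0.5219i)|110⟩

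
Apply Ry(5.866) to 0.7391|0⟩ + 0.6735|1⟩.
-0.8625|0⟩ - 0.5058|1⟩

Ry(5.866) = [[cos(θ/2), −sin(θ/2)], [sin(θ/2), cos(θ/2)]]; θ = 5.866, cos(θ/2) ≈ -0.978323, sin(θ/2) ≈ 0.207083.
With a = amp(|0⟩) = 0.7391 and b = amp(|1⟩) = 0.6735:
new amp(|0⟩) = (-0.978323)·a + (-0.207083)·b = -0.8625
new amp(|1⟩) = (0.207083)·a + (-0.978323)·b = -0.5058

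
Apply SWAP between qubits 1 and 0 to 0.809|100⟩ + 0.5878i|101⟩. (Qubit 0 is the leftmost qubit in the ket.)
0.809|010⟩ + 0.5878i|011⟩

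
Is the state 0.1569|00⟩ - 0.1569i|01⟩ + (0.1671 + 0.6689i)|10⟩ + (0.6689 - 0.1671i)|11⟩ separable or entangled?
Separable

Writing the state as a|00⟩ + b|01⟩ + c|10⟩ + d|11⟩, it is a product state iff ad − bc = 0.
Here (a, b, c, d) = (0.1569, -0.1569i, (0.1671 + 0.6689i), (0.6689 - 0.1671i)): ad − bc = (0.1569)(0.6689 - 0.1671i) − (-0.1569i)(0.1671 + 0.6689i) = 0, so the state is separable.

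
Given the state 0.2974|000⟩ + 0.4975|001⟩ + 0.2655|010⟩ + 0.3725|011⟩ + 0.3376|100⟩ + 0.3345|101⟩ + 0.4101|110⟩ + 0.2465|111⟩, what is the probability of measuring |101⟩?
0.1119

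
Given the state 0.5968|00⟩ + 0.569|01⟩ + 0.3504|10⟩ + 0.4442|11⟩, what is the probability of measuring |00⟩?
0.3562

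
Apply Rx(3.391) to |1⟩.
-0.9922i|0⟩ - 0.1244|1⟩

Rx(3.391) = [[cos(θ/2), −i·sin(θ/2)], [−i·sin(θ/2), cos(θ/2)]]; θ = 3.391, cos(θ/2) ≈ -0.124381, sin(θ/2) ≈ 0.992235.
With a = amp(|0⟩) = 0 and b = amp(|1⟩) = 1:
new amp(|0⟩) = (-0.124381)·a + (-0.992235i)·b = -0.9922i
new amp(|1⟩) = (-0.992235i)·a + (-0.124381)·b = -0.1244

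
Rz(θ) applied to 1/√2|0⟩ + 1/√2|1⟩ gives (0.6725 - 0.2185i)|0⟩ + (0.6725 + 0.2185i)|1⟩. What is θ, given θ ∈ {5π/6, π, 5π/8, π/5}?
π/5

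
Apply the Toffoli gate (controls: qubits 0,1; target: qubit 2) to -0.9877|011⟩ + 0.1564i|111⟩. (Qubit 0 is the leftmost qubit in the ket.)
-0.9877|011⟩ + 0.1564i|110⟩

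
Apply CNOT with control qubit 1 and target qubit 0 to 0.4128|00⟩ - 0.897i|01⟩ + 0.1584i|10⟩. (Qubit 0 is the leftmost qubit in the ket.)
0.4128|00⟩ + 0.1584i|10⟩ - 0.897i|11⟩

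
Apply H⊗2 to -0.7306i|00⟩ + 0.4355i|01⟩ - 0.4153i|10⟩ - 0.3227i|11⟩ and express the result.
-0.5166i|00⟩ - 0.6294i|01⟩ + 0.2215i|10⟩ - 0.5368i|11⟩

H⊗2 gives amp(|y⟩) = (1/2) Σ_x (−1)^(x·y) amp(|x⟩), where x·y is the number of positions in which both x and y have a 1.
|00⟩: (-0.7306i + 0.4355i - 0.4153i - 0.3227i)/2 = -0.5166i
|01⟩: (-0.7306i - 0.4355i - 0.4153i + 0.3227i)/2 = -0.6294i
|10⟩: (-0.7306i + 0.4355i + 0.4153i + 0.3227i)/2 = 0.2215i
|11⟩: (-0.7306i - 0.4355i + 0.4153i - 0.3227i)/2 = -0.5368i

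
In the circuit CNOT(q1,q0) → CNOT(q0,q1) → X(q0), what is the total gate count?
3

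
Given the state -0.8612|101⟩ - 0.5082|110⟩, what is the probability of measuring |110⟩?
0.2583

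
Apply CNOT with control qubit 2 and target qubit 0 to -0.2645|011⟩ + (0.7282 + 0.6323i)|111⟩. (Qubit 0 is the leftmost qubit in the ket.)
(0.7282 + 0.6323i)|011⟩ - 0.2645|111⟩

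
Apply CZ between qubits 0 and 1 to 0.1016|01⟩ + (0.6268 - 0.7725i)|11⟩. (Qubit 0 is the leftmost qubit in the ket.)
0.1016|01⟩ + (-0.6268 + 0.7725i)|11⟩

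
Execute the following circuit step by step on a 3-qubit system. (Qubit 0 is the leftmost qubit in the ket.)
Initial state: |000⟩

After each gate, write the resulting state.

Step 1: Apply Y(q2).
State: i|001⟩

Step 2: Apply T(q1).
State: i|001⟩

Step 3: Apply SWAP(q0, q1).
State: i|001⟩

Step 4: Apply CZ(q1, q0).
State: i|001⟩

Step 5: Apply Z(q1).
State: i|001⟩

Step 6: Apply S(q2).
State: -|001⟩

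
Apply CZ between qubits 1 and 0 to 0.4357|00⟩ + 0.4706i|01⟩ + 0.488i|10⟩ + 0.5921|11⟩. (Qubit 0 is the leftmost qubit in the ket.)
0.4357|00⟩ + 0.4706i|01⟩ + 0.488i|10⟩ - 0.5921|11⟩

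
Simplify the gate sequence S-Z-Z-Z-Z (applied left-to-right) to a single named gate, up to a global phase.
S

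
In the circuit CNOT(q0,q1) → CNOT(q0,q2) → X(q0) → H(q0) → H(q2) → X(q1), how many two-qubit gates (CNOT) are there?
2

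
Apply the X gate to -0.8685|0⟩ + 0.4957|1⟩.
0.4957|0⟩ - 0.8685|1⟩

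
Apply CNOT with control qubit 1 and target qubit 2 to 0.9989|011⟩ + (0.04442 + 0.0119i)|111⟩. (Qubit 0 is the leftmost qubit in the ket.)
0.9989|010⟩ + (0.04442 + 0.0119i)|110⟩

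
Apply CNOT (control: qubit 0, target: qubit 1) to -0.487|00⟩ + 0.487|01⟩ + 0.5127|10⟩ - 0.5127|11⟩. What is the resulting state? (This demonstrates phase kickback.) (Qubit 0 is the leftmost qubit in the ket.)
-0.487|00⟩ + 0.487|01⟩ - 0.5127|10⟩ + 0.5127|11⟩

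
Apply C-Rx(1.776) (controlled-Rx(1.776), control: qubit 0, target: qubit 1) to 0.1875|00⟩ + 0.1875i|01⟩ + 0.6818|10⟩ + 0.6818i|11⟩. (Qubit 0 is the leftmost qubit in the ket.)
0.1875|00⟩ + 0.1875i|01⟩ + 0.9591|10⟩ - 0.09876i|11⟩

C-Rx(1.776) leaves the control-|0⟩ kets |00⟩, |01⟩ unchanged and applies Rx(1.776) to qubit 1 on the control-|1⟩ pair (|10⟩, |11⟩).
Rx(1.776) = [[cos(θ/2), −i·sin(θ/2)], [−i·sin(θ/2), cos(θ/2)]]; θ = 1.776, cos(θ/2) ≈ 0.630965, sin(θ/2) ≈ 0.775811.
With a = amp(|10⟩) = 0.6818 and b = amp(|11⟩) = 0.6818i:
new amp(|10⟩) = (0.630965)·a + (-0.775811i)·b = 0.9591
new amp(|11⟩) = (-0.775811i)·a + (0.630965)·b = -0.09876i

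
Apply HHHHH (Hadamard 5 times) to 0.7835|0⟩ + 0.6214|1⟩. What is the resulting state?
0.9934|0⟩ + 0.1146|1⟩

H² = I, so H^5 = H: a single Hadamard. With (a, b) = (0.7835, 0.6214), H gives ((a + b)/√2, (a − b)/√2) = (0.9934, 0.1146).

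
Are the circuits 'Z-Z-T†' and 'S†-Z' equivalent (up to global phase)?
No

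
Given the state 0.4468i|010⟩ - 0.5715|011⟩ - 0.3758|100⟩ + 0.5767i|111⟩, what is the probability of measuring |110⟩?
0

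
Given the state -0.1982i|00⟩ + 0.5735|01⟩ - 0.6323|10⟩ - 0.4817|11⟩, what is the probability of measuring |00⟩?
0.03928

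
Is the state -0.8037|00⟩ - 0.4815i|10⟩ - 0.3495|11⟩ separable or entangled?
Entangled

Writing the state as a|00⟩ + b|01⟩ + c|10⟩ + d|11⟩, it is a product state iff ad − bc = 0.
Here (a, b, c, d) = (-0.8037, 0, -0.4815i, -0.3495): ad − bc = (-0.8037)(-0.3495) − (0)(-0.4815i) = 0.2809 ≠ 0, so the state is entangled.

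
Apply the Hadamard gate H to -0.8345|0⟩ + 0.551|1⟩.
-0.2005|0⟩ - 0.9797|1⟩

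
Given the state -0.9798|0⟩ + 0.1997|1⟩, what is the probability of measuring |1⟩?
0.03988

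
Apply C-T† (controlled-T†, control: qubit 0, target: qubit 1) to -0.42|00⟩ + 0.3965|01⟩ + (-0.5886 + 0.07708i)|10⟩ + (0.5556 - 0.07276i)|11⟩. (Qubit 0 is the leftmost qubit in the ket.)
-0.42|00⟩ + 0.3965|01⟩ + (-0.5886 + 0.07708i)|10⟩ + (0.3414 - 0.4443i)|11⟩

C-T† leaves the control-|0⟩ kets |00⟩, |01⟩ unchanged and applies T† to qubit 1 on the control-|1⟩ pair (|10⟩, |11⟩).
T† = [[1, 0], [0, (1/√2 - (1/√2)i)]].
With a = amp(|10⟩) = (-0.5886 + 0.07708i) and b = amp(|11⟩) = (0.5556 - 0.07276i):
new amp(|10⟩) = (1)·a = (-0.5886 + 0.07708i)
new amp(|11⟩) = (1/√2 - (1/√2)i)·b = (0.3414 - 0.4443i)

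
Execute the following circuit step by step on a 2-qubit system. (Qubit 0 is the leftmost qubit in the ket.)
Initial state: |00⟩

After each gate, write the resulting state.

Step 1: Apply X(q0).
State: |10⟩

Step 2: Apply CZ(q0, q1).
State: |10⟩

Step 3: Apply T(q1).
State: |10⟩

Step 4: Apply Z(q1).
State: |10⟩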